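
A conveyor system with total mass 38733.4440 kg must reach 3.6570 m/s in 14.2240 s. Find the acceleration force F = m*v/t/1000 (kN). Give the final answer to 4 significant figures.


F = 38733.4440 * 3.6570 / 14.2240 / 1000
F = 9.958 kN


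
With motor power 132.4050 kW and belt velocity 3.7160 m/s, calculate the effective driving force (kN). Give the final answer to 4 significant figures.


Te = P / v = 132.4050 / 3.7160
Te = 35.63 kN


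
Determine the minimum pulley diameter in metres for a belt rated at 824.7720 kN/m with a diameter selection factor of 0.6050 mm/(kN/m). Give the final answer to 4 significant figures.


D = 824.7720 * 0.6050 / 1000
D = 0.4990 m


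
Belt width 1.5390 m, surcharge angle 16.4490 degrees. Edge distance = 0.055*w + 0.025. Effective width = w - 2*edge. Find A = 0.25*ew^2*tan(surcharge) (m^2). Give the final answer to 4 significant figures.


edge = 0.055*1.5390 + 0.025 = 0.109645 m
ew = 1.5390 - 2*0.109645 = 1.31971 m
A = 0.25 * 1.31971^2 * tan(16.4490 deg)
A = 0.1286 m^2


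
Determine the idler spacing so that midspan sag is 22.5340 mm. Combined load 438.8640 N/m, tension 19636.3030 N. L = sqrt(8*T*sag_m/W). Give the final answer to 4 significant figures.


sag = 22.5340/1000 = 0.022534 m
L = sqrt(8 * 19636.3030 * 0.022534 / 438.8640)
L = 2.840 m


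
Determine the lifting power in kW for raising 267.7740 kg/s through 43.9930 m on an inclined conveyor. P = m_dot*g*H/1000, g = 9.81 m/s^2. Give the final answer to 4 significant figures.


P = 267.7740 * 9.81 * 43.9930 / 1000
P = 115.6 kW


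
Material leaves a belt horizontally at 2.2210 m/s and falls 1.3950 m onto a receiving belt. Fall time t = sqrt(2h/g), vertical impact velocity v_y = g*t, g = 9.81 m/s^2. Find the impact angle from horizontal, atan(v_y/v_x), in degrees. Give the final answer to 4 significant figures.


t = sqrt(2*1.3950/9.81) = 0.533295 s
v_y = 9.81 * 0.533295 = 5.23162 m/s
angle = atan(5.23162 / 2.2210) = 67.00 deg


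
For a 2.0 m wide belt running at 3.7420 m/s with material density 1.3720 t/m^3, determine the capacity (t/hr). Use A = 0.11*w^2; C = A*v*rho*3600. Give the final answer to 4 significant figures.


A = 0.11 * 2.0^2 = 0.44 m^2
C = 0.44 * 3.7420 * 1.3720 * 3600
C = 8132 t/hr


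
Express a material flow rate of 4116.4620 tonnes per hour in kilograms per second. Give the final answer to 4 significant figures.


m_dot = 4116.4620 * 1000 / 3600
m_dot = 1143 kg/s


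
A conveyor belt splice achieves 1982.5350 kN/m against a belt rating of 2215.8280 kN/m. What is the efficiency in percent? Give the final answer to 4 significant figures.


Eff = 1982.5350 / 2215.8280 * 100
Eff = 89.47 %


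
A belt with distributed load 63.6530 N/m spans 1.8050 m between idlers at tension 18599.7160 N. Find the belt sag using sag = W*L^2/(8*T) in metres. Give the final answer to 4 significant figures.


sag = 63.6530 * 1.8050^2 / (8 * 18599.7160)
sag = 0.001394 m


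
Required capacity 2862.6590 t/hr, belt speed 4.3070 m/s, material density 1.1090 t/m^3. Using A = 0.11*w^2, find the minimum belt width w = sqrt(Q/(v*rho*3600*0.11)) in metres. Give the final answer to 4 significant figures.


A_req = 2862.6590 / (4.3070 * 1.1090 * 3600) = 0.166479 m^2
w = sqrt(0.166479 / 0.11)
w = 1.230 m


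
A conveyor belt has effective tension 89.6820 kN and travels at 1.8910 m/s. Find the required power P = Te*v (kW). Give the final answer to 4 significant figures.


P = Te * v = 89.6820 * 1.8910
P = 169.6 kW


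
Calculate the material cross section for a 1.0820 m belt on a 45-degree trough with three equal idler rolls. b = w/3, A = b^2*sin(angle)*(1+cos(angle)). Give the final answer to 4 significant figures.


b = 1.0820/3 = 0.360667 m
A = 0.360667^2 * sin(45 deg) * (1 + cos(45 deg))
A = 0.1570 m^2


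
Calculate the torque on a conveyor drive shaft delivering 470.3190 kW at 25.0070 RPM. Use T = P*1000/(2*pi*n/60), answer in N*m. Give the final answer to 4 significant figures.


omega = 2*pi*25.0070/60 = 2.61873 rad/s
T = 470.3190*1000 / 2.61873
T = 179600 N*m


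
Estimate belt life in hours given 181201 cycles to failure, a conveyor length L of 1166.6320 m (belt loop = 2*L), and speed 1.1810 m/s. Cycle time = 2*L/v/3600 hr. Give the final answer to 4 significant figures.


cycle_time = 2 * 1166.6320 / 1.1810 / 3600 = 0.548797 hr
life = 181201 * 0.548797 = 99440 hours


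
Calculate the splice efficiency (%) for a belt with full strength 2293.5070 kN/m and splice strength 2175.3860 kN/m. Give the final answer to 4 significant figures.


Eff = 2175.3860 / 2293.5070 * 100
Eff = 94.85 %


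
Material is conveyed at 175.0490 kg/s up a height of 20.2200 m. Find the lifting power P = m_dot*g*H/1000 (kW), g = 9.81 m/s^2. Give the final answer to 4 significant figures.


P = 175.0490 * 9.81 * 20.2200 / 1000
P = 34.72 kW


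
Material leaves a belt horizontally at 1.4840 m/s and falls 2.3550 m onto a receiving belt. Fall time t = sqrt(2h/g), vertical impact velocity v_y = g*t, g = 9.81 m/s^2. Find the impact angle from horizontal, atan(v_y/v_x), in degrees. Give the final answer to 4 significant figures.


t = sqrt(2*2.3550/9.81) = 0.692909 s
v_y = 9.81 * 0.692909 = 6.79744 m/s
angle = atan(6.79744 / 1.4840) = 77.68 deg


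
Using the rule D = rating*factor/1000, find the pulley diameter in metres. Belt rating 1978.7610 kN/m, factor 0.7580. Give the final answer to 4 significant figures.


D = 1978.7610 * 0.7580 / 1000
D = 1.500 m


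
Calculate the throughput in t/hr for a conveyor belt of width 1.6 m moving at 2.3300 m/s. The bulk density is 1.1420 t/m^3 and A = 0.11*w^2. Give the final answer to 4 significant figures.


A = 0.11 * 1.6^2 = 0.2816 m^2
C = 0.2816 * 2.3300 * 1.1420 * 3600
C = 2697 t/hr


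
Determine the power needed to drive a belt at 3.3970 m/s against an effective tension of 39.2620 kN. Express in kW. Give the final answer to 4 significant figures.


P = Te * v = 39.2620 * 3.3970
P = 133.4 kW


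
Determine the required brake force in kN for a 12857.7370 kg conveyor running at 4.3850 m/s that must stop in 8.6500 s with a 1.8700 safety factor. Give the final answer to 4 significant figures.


F = 12857.7370 * 4.3850 / 8.6500 * 1.8700 / 1000
F = 12.19 kN


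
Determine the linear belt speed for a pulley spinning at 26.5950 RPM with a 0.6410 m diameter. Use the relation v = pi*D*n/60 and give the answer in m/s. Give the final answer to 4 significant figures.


v = pi * 0.6410 * 26.5950 / 60
v = 0.8926 m/s


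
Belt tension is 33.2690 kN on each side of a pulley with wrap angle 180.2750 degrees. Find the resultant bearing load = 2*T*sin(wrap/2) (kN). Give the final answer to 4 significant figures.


F = 2 * 33.2690 * sin(180.2750/2 deg)
F = 66.54 kN


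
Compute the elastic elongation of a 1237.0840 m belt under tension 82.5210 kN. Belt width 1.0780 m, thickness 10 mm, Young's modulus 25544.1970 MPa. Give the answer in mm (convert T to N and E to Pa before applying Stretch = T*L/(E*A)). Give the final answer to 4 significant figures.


A = 1.0780 * 0.01 = 0.01078 m^2
Stretch = 82.5210*1000 * 1237.0840 / (25544.1970e6 * 0.01078) * 1000
Stretch = 370.7 mm


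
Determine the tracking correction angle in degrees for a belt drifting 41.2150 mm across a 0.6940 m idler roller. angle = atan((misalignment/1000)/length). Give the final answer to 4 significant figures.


misalign_m = 41.2150 / 1000 = 0.041215 m
angle = atan(0.041215 / 0.6940)
angle = 3.399 deg


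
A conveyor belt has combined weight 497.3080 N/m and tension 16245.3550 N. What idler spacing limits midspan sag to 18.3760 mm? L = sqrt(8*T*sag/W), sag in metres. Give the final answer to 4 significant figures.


sag = 18.3760/1000 = 0.018376 m
L = sqrt(8 * 16245.3550 * 0.018376 / 497.3080)
L = 2.191 m


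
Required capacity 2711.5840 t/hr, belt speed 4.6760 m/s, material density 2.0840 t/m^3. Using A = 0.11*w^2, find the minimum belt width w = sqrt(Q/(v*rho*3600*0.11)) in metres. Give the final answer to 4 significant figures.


A_req = 2711.5840 / (4.6760 * 2.0840 * 3600) = 0.0772945 m^2
w = sqrt(0.0772945 / 0.11)
w = 0.8383 m


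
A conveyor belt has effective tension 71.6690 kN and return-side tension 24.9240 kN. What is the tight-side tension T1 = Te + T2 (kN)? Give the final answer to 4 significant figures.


T1 = Te + T2 = 71.6690 + 24.9240
T1 = 96.59 kN


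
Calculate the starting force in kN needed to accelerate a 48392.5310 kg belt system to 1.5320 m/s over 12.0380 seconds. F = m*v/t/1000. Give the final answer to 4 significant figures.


F = 48392.5310 * 1.5320 / 12.0380 / 1000
F = 6.159 kN


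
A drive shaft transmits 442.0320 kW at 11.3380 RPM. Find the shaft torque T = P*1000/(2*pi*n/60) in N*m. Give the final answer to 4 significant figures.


omega = 2*pi*11.3380/60 = 1.18731 rad/s
T = 442.0320*1000 / 1.18731
T = 372300 N*m


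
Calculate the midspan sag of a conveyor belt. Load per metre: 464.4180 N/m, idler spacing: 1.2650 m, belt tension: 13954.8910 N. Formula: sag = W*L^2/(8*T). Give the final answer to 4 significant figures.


sag = 464.4180 * 1.2650^2 / (8 * 13954.8910)
sag = 0.006657 m


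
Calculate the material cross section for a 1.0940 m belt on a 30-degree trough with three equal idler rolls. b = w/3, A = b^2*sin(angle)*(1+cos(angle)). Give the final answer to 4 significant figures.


b = 1.0940/3 = 0.364667 m
A = 0.364667^2 * sin(30 deg) * (1 + cos(30 deg))
A = 0.1241 m^2


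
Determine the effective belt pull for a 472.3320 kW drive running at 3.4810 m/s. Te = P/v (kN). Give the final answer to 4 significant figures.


Te = P / v = 472.3320 / 3.4810
Te = 135.7 kN


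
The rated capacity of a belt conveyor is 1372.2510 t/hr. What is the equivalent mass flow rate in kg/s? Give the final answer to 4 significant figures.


m_dot = 1372.2510 * 1000 / 3600
m_dot = 381.2 kg/s


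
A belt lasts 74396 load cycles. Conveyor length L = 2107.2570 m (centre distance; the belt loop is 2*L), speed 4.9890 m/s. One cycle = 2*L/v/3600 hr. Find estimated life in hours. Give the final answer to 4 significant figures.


cycle_time = 2 * 2107.2570 / 4.9890 / 3600 = 0.234656 hr
life = 74396 * 0.234656 = 17460 hours


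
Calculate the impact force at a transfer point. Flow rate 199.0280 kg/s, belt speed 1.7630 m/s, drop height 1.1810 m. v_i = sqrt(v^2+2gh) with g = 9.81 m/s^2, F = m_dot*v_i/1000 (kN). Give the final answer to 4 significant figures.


v_i = sqrt(1.7630^2 + 2*9.81*1.1810) = 5.12634 m/s
F = 199.0280 * 5.12634 / 1000
F = 1.020 kN


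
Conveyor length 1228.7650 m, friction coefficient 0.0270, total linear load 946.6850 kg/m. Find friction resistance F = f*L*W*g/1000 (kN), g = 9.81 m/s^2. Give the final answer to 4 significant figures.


F = 0.0270 * 1228.7650 * 946.6850 * 9.81 / 1000
F = 308.1 kN


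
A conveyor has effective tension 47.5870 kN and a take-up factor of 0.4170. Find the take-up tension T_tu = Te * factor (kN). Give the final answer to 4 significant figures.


T_tu = 47.5870 * 0.4170
T_tu = 19.84 kN


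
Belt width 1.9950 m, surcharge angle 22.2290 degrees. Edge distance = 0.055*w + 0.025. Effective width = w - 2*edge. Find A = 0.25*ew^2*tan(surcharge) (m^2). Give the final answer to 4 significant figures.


edge = 0.055*1.9950 + 0.025 = 0.134725 m
ew = 1.9950 - 2*0.134725 = 1.72555 m
A = 0.25 * 1.72555^2 * tan(22.2290 deg)
A = 0.3042 m^2


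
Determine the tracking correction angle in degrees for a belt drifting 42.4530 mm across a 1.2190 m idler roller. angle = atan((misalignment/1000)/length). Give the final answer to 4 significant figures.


misalign_m = 42.4530 / 1000 = 0.042453 m
angle = atan(0.042453 / 1.2190)
angle = 1.995 deg


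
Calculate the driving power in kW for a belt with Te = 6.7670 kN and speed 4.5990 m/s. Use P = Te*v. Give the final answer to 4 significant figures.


P = Te * v = 6.7670 * 4.5990
P = 31.12 kW


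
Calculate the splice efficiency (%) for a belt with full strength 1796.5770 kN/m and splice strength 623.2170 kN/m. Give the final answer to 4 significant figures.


Eff = 623.2170 / 1796.5770 * 100
Eff = 34.69 %


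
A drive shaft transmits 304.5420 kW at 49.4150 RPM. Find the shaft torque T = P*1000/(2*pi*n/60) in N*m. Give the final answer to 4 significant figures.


omega = 2*pi*49.4150/60 = 5.17473 rad/s
T = 304.5420*1000 / 5.17473
T = 58850 N*m


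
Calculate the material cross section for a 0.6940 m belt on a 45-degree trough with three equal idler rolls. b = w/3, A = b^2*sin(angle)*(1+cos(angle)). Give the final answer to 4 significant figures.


b = 0.6940/3 = 0.231333 m
A = 0.231333^2 * sin(45 deg) * (1 + cos(45 deg))
A = 0.06460 m^2


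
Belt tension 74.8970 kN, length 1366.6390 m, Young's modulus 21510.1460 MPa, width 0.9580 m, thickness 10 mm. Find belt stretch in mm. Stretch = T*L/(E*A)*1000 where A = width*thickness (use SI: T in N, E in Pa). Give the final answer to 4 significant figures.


A = 0.9580 * 0.01 = 0.00958 m^2
Stretch = 74.8970*1000 * 1366.6390 / (21510.1460e6 * 0.00958) * 1000
Stretch = 496.7 mm


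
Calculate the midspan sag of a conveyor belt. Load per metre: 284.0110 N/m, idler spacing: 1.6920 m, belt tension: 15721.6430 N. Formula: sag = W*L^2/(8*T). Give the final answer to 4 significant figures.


sag = 284.0110 * 1.6920^2 / (8 * 15721.6430)
sag = 0.006465 m


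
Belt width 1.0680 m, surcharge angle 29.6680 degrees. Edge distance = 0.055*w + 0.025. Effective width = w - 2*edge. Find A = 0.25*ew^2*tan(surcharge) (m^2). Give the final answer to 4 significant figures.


edge = 0.055*1.0680 + 0.025 = 0.08374 m
ew = 1.0680 - 2*0.08374 = 0.90052 m
A = 0.25 * 0.90052^2 * tan(29.6680 deg)
A = 0.1155 m^2


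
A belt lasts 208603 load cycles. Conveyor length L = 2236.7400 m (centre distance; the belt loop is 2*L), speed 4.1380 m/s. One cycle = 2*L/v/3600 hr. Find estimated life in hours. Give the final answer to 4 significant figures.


cycle_time = 2 * 2236.7400 / 4.1380 / 3600 = 0.300298 hr
life = 208603 * 0.300298 = 62640 hours


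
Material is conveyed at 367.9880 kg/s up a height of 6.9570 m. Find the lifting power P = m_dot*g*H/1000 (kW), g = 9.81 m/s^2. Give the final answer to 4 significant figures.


P = 367.9880 * 9.81 * 6.9570 / 1000
P = 25.11 kW


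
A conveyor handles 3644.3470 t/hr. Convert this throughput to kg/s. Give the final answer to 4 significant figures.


m_dot = 3644.3470 * 1000 / 3600
m_dot = 1012 kg/s


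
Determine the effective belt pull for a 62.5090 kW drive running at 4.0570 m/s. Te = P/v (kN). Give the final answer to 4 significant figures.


Te = P / v = 62.5090 / 4.0570
Te = 15.41 kN


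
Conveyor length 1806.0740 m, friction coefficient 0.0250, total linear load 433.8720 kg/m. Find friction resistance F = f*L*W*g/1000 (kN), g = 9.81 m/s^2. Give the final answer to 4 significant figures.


F = 0.0250 * 1806.0740 * 433.8720 * 9.81 / 1000
F = 192.2 kN


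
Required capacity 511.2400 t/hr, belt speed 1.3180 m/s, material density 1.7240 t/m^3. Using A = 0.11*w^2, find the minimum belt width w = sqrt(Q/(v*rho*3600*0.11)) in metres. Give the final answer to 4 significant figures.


A_req = 511.2400 / (1.3180 * 1.7240 * 3600) = 0.0624985 m^2
w = sqrt(0.0624985 / 0.11)
w = 0.7538 m


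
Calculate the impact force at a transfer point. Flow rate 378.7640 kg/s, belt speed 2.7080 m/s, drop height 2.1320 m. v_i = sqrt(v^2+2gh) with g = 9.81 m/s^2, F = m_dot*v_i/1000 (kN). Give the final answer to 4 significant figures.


v_i = sqrt(2.7080^2 + 2*9.81*2.1320) = 7.01164 m/s
F = 378.7640 * 7.01164 / 1000
F = 2.656 kN


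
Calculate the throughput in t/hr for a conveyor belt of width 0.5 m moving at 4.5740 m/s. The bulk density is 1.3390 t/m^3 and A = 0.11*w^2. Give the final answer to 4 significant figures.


A = 0.11 * 0.5^2 = 0.0275 m^2
C = 0.0275 * 4.5740 * 1.3390 * 3600
C = 606.3 t/hr


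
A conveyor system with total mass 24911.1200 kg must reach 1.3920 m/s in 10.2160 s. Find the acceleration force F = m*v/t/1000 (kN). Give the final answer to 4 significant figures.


F = 24911.1200 * 1.3920 / 10.2160 / 1000
F = 3.394 kN


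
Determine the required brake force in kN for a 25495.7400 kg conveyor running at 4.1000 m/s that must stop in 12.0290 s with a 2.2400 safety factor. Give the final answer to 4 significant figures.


F = 25495.7400 * 4.1000 / 12.0290 * 2.2400 / 1000
F = 19.47 kN


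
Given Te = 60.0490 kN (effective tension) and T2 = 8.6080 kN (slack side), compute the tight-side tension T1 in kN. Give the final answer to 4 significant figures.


T1 = Te + T2 = 60.0490 + 8.6080
T1 = 68.66 kN


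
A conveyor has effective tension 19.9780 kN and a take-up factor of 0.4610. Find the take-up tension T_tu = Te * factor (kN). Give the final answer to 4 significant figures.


T_tu = 19.9780 * 0.4610
T_tu = 9.210 kN


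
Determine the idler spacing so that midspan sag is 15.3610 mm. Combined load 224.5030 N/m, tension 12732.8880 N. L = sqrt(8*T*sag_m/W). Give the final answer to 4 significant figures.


sag = 15.3610/1000 = 0.015361 m
L = sqrt(8 * 12732.8880 * 0.015361 / 224.5030)
L = 2.640 m


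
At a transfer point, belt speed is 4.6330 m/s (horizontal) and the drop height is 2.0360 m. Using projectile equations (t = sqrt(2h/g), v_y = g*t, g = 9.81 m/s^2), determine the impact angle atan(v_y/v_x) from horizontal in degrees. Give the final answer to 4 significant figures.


t = sqrt(2*2.0360/9.81) = 0.644272 s
v_y = 9.81 * 0.644272 = 6.32031 m/s
angle = atan(6.32031 / 4.6330) = 53.76 deg


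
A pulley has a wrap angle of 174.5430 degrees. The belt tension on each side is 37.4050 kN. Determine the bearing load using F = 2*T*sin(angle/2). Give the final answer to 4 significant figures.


F = 2 * 37.4050 * sin(174.5430/2 deg)
F = 74.73 kN


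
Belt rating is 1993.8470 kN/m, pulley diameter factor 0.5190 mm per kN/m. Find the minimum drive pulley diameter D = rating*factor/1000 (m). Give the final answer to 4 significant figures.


D = 1993.8470 * 0.5190 / 1000
D = 1.035 m


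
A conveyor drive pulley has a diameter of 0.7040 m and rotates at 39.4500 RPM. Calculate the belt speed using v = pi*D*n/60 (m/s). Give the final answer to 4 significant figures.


v = pi * 0.7040 * 39.4500 / 60
v = 1.454 m/s


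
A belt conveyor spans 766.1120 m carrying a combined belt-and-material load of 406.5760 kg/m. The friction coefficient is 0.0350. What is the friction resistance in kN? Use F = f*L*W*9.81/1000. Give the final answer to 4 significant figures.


F = 0.0350 * 766.1120 * 406.5760 * 9.81 / 1000
F = 106.9 kN


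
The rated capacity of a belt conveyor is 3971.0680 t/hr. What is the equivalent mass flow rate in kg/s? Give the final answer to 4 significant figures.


m_dot = 3971.0680 * 1000 / 3600
m_dot = 1103 kg/s


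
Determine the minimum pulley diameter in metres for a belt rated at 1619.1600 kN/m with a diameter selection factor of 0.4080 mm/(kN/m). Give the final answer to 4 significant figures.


D = 1619.1600 * 0.4080 / 1000
D = 0.6606 m


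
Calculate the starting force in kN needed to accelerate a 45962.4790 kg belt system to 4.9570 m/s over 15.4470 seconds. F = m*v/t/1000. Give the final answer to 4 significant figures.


F = 45962.4790 * 4.9570 / 15.4470 / 1000
F = 14.75 kN


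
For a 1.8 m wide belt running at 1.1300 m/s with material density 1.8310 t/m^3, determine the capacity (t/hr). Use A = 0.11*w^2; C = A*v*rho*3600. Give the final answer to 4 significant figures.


A = 0.11 * 1.8^2 = 0.3564 m^2
C = 0.3564 * 1.1300 * 1.8310 * 3600
C = 2655 t/hr


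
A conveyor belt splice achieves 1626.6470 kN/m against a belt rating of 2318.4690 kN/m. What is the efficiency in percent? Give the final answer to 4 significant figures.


Eff = 1626.6470 / 2318.4690 * 100
Eff = 70.16 %


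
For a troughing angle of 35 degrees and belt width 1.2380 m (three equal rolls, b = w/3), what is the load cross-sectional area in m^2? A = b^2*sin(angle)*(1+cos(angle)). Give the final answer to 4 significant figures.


b = 1.2380/3 = 0.412667 m
A = 0.412667^2 * sin(35 deg) * (1 + cos(35 deg))
A = 0.1777 m^2


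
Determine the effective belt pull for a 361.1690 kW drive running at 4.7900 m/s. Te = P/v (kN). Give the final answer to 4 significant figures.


Te = P / v = 361.1690 / 4.7900
Te = 75.40 kN


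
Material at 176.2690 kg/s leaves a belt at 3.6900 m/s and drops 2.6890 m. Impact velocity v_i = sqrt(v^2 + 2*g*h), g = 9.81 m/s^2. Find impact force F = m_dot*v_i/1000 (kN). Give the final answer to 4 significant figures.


v_i = sqrt(3.6900^2 + 2*9.81*2.6890) = 8.14704 m/s
F = 176.2690 * 8.14704 / 1000
F = 1.436 kN


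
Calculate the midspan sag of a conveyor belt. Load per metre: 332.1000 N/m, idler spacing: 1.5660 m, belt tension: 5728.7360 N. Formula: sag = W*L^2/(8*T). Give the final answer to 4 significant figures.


sag = 332.1000 * 1.5660^2 / (8 * 5728.7360)
sag = 0.01777 m


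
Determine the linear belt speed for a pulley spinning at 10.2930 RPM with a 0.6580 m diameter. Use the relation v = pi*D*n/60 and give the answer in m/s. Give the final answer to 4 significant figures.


v = pi * 0.6580 * 10.2930 / 60
v = 0.3546 m/s


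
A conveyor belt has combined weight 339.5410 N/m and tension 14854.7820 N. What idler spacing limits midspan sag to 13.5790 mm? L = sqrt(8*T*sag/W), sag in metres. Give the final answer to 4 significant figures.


sag = 13.5790/1000 = 0.013579 m
L = sqrt(8 * 14854.7820 * 0.013579 / 339.5410)
L = 2.180 m


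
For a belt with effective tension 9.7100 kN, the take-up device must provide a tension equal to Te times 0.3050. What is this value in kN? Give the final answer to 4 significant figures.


T_tu = 9.7100 * 0.3050
T_tu = 2.962 kN


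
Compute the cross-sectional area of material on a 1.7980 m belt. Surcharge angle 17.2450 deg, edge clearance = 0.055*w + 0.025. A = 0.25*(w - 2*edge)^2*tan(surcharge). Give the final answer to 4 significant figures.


edge = 0.055*1.7980 + 0.025 = 0.12389 m
ew = 1.7980 - 2*0.12389 = 1.55022 m
A = 0.25 * 1.55022^2 * tan(17.2450 deg)
A = 0.1865 m^2


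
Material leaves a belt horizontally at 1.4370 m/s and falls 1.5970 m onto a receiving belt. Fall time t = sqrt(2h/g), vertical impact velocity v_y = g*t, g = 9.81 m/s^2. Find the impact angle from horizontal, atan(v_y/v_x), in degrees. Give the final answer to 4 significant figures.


t = sqrt(2*1.5970/9.81) = 0.570602 s
v_y = 9.81 * 0.570602 = 5.59761 m/s
angle = atan(5.59761 / 1.4370) = 75.60 deg


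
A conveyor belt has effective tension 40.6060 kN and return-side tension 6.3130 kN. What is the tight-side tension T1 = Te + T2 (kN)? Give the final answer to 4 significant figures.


T1 = Te + T2 = 40.6060 + 6.3130
T1 = 46.92 kN


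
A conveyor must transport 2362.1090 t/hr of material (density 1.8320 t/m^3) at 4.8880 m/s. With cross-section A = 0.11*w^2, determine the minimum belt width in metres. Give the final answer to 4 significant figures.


A_req = 2362.1090 / (4.8880 * 1.8320 * 3600) = 0.0732725 m^2
w = sqrt(0.0732725 / 0.11)
w = 0.8162 m


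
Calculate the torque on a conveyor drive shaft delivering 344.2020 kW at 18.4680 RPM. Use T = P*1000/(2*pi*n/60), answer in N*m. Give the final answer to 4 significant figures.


omega = 2*pi*18.4680/60 = 1.93396 rad/s
T = 344.2020*1000 / 1.93396
T = 178000 N*m


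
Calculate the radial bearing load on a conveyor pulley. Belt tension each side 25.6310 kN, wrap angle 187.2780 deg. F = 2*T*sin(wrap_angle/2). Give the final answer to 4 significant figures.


F = 2 * 25.6310 * sin(187.2780/2 deg)
F = 51.16 kN


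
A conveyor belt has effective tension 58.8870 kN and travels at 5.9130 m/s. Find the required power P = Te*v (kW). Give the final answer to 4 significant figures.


P = Te * v = 58.8870 * 5.9130
P = 348.2 kW


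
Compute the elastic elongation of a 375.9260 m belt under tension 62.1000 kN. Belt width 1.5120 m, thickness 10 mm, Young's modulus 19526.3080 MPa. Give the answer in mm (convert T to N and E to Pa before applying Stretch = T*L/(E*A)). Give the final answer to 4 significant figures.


A = 1.5120 * 0.01 = 0.01512 m^2
Stretch = 62.1000*1000 * 375.9260 / (19526.3080e6 * 0.01512) * 1000
Stretch = 79.07 mm


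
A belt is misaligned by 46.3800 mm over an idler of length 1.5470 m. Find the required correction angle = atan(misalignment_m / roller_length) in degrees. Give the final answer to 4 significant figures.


misalign_m = 46.3800 / 1000 = 0.046380 m
angle = atan(0.046380 / 1.5470)
angle = 1.717 deg


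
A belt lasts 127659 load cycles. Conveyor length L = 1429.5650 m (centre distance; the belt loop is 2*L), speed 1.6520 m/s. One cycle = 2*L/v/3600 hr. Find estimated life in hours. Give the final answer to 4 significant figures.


cycle_time = 2 * 1429.5650 / 1.6520 / 3600 = 0.480752 hr
life = 127659 * 0.480752 = 61370 hours


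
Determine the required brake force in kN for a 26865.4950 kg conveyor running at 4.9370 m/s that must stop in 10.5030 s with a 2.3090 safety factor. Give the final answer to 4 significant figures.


F = 26865.4950 * 4.9370 / 10.5030 * 2.3090 / 1000
F = 29.16 kN


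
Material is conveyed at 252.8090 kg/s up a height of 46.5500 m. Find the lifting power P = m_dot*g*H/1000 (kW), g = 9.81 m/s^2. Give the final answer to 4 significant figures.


P = 252.8090 * 9.81 * 46.5500 / 1000
P = 115.4 kW


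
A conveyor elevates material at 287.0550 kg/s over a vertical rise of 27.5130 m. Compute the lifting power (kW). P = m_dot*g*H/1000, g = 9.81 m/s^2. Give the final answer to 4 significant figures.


P = 287.0550 * 9.81 * 27.5130 / 1000
P = 77.48 kW


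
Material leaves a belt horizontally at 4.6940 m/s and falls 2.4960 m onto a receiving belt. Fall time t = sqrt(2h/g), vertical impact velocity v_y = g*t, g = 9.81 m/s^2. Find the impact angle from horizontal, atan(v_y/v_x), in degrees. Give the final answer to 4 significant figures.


t = sqrt(2*2.4960/9.81) = 0.71335 s
v_y = 9.81 * 0.71335 = 6.99796 m/s
angle = atan(6.99796 / 4.6940) = 56.15 deg


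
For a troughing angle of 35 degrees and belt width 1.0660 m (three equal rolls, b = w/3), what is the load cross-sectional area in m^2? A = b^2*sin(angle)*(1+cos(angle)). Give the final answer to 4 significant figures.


b = 1.0660/3 = 0.355333 m
A = 0.355333^2 * sin(35 deg) * (1 + cos(35 deg))
A = 0.1317 m^2


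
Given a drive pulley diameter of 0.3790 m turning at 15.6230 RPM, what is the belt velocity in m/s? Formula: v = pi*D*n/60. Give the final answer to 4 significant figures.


v = pi * 0.3790 * 15.6230 / 60
v = 0.3100 m/s


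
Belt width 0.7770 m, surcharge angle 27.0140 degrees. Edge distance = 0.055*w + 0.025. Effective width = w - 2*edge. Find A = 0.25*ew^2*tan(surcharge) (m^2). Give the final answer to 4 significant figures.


edge = 0.055*0.7770 + 0.025 = 0.067735 m
ew = 0.7770 - 2*0.067735 = 0.64153 m
A = 0.25 * 0.64153^2 * tan(27.0140 deg)
A = 0.05246 m^2


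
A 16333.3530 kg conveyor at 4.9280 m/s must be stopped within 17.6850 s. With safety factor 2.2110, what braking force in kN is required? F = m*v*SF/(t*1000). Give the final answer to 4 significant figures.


F = 16333.3530 * 4.9280 / 17.6850 * 2.2110 / 1000
F = 10.06 kN


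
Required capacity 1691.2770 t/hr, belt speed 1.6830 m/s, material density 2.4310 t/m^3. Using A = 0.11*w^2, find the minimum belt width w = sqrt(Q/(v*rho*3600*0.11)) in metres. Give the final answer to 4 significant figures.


A_req = 1691.2770 / (1.6830 * 2.4310 * 3600) = 0.114827 m^2
w = sqrt(0.114827 / 0.11)
w = 1.022 m


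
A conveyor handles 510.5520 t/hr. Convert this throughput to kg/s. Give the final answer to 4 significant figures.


m_dot = 510.5520 * 1000 / 3600
m_dot = 141.8 kg/s


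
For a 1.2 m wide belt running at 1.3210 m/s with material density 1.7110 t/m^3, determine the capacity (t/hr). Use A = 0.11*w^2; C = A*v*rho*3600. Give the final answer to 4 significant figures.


A = 0.11 * 1.2^2 = 0.1584 m^2
C = 0.1584 * 1.3210 * 1.7110 * 3600
C = 1289 t/hr


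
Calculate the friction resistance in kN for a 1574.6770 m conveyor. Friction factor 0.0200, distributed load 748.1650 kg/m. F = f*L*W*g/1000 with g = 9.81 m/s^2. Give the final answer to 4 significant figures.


F = 0.0200 * 1574.6770 * 748.1650 * 9.81 / 1000
F = 231.1 kN


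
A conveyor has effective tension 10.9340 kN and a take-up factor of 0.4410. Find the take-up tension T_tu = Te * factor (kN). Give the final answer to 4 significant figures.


T_tu = 10.9340 * 0.4410
T_tu = 4.822 kN


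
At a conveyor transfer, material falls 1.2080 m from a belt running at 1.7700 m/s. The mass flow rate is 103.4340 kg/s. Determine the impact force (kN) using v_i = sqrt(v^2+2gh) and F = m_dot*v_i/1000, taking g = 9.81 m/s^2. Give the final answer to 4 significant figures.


v_i = sqrt(1.7700^2 + 2*9.81*1.2080) = 5.18014 m/s
F = 103.4340 * 5.18014 / 1000
F = 0.5358 kN


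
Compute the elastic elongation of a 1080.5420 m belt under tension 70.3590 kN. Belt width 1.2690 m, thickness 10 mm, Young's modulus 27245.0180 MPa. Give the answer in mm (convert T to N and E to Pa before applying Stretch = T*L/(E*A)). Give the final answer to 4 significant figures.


A = 1.2690 * 0.01 = 0.01269 m^2
Stretch = 70.3590*1000 * 1080.5420 / (27245.0180e6 * 0.01269) * 1000
Stretch = 219.9 mm


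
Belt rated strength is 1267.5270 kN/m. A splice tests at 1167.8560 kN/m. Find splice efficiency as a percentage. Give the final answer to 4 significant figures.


Eff = 1167.8560 / 1267.5270 * 100
Eff = 92.14 %


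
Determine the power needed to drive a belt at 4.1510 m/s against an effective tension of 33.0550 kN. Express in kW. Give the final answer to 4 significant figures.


P = Te * v = 33.0550 * 4.1510
P = 137.2 kW


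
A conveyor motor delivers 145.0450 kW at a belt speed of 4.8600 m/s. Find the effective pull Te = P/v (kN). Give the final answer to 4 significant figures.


Te = P / v = 145.0450 / 4.8600
Te = 29.84 kN


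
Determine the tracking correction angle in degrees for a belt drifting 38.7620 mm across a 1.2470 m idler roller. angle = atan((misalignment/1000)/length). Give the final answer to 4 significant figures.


misalign_m = 38.7620 / 1000 = 0.038762 m
angle = atan(0.038762 / 1.2470)
angle = 1.780 deg


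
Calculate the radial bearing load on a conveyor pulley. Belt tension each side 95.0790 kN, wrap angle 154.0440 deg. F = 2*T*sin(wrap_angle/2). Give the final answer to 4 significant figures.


F = 2 * 95.0790 * sin(154.0440/2 deg)
F = 185.3 kN


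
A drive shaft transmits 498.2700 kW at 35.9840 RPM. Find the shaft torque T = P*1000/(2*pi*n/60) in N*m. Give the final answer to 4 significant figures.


omega = 2*pi*35.9840/60 = 3.76824 rad/s
T = 498.2700*1000 / 3.76824
T = 132200 N*m


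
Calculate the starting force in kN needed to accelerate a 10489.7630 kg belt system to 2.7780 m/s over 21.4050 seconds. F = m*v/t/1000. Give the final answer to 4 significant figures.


F = 10489.7630 * 2.7780 / 21.4050 / 1000
F = 1.361 kN


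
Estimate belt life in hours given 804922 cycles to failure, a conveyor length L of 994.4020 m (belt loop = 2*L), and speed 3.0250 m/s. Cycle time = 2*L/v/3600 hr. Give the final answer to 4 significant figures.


cycle_time = 2 * 994.4020 / 3.0250 / 3600 = 0.182627 hr
life = 804922 * 0.182627 = 147000 hours


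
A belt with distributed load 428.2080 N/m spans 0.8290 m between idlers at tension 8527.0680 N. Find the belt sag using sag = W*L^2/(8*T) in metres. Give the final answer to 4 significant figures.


sag = 428.2080 * 0.8290^2 / (8 * 8527.0680)
sag = 0.004314 m


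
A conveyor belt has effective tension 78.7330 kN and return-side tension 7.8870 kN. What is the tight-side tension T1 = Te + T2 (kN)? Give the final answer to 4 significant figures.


T1 = Te + T2 = 78.7330 + 7.8870
T1 = 86.62 kN


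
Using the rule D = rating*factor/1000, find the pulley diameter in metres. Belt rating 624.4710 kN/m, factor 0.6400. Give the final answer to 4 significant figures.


D = 624.4710 * 0.6400 / 1000
D = 0.3997 m


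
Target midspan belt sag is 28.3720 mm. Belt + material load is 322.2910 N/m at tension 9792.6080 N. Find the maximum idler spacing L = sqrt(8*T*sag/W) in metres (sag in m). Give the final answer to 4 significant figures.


sag = 28.3720/1000 = 0.028372 m
L = sqrt(8 * 9792.6080 * 0.028372 / 322.2910)
L = 2.626 m


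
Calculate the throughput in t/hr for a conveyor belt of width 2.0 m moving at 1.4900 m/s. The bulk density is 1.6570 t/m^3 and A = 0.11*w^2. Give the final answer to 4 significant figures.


A = 0.11 * 2.0^2 = 0.44 m^2
C = 0.44 * 1.4900 * 1.6570 * 3600
C = 3911 t/hr


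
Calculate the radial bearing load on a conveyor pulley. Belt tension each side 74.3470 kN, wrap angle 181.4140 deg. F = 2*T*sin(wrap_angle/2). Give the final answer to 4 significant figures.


F = 2 * 74.3470 * sin(181.4140/2 deg)
F = 148.7 kN


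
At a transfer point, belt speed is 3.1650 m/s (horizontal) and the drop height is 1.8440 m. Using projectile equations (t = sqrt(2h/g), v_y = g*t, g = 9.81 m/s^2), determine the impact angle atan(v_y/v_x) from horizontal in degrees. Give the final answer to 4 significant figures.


t = sqrt(2*1.8440/9.81) = 0.613142 s
v_y = 9.81 * 0.613142 = 6.01492 m/s
angle = atan(6.01492 / 3.1650) = 62.25 deg


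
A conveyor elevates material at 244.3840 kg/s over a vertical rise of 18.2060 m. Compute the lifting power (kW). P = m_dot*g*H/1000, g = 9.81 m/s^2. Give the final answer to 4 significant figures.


P = 244.3840 * 9.81 * 18.2060 / 1000
P = 43.65 kW


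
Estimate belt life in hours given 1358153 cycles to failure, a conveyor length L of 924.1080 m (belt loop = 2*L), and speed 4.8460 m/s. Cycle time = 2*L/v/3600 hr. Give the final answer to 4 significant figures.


cycle_time = 2 * 924.1080 / 4.8460 / 3600 = 0.105942 hr
life = 1358153 * 0.105942 = 143900 hours


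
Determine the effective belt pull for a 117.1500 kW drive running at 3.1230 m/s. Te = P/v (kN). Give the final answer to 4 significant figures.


Te = P / v = 117.1500 / 3.1230
Te = 37.51 kN


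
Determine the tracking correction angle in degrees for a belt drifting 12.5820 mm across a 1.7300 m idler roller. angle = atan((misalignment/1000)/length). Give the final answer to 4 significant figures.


misalign_m = 12.5820 / 1000 = 0.012582 m
angle = atan(0.012582 / 1.7300)
angle = 0.4167 deg


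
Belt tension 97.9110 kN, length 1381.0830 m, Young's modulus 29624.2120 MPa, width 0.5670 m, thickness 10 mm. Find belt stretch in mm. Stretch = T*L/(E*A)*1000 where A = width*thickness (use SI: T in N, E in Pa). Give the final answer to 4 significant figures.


A = 0.5670 * 0.01 = 0.00567 m^2
Stretch = 97.9110*1000 * 1381.0830 / (29624.2120e6 * 0.00567) * 1000
Stretch = 805.0 mm


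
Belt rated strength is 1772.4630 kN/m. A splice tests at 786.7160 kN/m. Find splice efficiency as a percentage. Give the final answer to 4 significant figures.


Eff = 786.7160 / 1772.4630 * 100
Eff = 44.39 %


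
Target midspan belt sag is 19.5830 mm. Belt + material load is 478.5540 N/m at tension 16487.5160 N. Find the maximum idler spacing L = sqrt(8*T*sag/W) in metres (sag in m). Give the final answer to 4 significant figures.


sag = 19.5830/1000 = 0.019583 m
L = sqrt(8 * 16487.5160 * 0.019583 / 478.5540)
L = 2.323 m


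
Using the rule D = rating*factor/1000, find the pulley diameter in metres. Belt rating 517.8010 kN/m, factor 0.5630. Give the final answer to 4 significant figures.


D = 517.8010 * 0.5630 / 1000
D = 0.2915 m


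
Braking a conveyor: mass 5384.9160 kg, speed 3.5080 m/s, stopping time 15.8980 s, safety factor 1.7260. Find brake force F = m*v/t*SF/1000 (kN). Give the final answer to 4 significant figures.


F = 5384.9160 * 3.5080 / 15.8980 * 1.7260 / 1000
F = 2.051 kN


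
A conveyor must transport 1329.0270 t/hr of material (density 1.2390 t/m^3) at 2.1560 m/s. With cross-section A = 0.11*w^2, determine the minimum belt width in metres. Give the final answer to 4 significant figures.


A_req = 1329.0270 / (2.1560 * 1.2390 * 3600) = 0.138201 m^2
w = sqrt(0.138201 / 0.11)
w = 1.121 m


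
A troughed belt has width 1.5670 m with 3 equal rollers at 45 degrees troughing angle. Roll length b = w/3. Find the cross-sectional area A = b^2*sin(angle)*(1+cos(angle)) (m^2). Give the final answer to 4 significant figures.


b = 1.5670/3 = 0.522333 m
A = 0.522333^2 * sin(45 deg) * (1 + cos(45 deg))
A = 0.3293 m^2


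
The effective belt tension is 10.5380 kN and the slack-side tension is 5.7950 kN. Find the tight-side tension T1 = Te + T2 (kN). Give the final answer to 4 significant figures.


T1 = Te + T2 = 10.5380 + 5.7950
T1 = 16.33 kN


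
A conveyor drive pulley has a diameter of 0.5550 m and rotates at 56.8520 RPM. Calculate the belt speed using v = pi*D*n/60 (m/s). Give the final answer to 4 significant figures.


v = pi * 0.5550 * 56.8520 / 60
v = 1.652 m/s


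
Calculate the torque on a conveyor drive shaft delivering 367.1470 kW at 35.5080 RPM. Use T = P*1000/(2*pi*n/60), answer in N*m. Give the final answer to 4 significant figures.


omega = 2*pi*35.5080/60 = 3.71839 rad/s
T = 367.1470*1000 / 3.71839
T = 98740 N*m


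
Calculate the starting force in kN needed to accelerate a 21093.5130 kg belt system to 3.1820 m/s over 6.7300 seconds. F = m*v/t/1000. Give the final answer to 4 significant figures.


F = 21093.5130 * 3.1820 / 6.7300 / 1000
F = 9.973 kN


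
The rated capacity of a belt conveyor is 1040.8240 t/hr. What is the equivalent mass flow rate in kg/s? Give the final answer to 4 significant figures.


m_dot = 1040.8240 * 1000 / 3600
m_dot = 289.1 kg/s


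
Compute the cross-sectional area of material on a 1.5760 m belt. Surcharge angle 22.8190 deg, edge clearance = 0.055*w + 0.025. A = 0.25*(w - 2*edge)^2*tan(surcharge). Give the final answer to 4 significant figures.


edge = 0.055*1.5760 + 0.025 = 0.11168 m
ew = 1.5760 - 2*0.11168 = 1.35264 m
A = 0.25 * 1.35264^2 * tan(22.8190 deg)
A = 0.1925 m^2


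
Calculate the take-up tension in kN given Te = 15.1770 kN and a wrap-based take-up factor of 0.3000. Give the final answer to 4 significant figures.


T_tu = 15.1770 * 0.3000
T_tu = 4.553 kN


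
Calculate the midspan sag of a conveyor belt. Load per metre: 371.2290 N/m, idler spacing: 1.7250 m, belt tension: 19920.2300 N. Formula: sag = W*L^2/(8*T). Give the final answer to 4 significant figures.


sag = 371.2290 * 1.7250^2 / (8 * 19920.2300)
sag = 0.006932 m


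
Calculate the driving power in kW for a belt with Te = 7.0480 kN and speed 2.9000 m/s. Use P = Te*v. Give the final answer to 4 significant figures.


P = Te * v = 7.0480 * 2.9000
P = 20.44 kW


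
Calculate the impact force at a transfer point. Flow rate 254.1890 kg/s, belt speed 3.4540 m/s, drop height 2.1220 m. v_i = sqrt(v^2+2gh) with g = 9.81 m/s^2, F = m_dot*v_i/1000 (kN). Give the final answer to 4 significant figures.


v_i = sqrt(3.4540^2 + 2*9.81*2.1220) = 7.31873 m/s
F = 254.1890 * 7.31873 / 1000
F = 1.860 kN


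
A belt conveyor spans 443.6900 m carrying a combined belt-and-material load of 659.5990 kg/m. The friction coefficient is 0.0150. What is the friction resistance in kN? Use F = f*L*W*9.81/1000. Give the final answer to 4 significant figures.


F = 0.0150 * 443.6900 * 659.5990 * 9.81 / 1000
F = 43.06 kN


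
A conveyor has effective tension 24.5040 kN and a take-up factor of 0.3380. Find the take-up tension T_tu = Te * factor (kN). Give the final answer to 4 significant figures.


T_tu = 24.5040 * 0.3380
T_tu = 8.282 kN


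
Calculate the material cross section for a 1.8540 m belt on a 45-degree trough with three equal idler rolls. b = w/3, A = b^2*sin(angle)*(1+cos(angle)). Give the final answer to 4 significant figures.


b = 1.8540/3 = 0.618 m
A = 0.618^2 * sin(45 deg) * (1 + cos(45 deg))
A = 0.4610 m^2
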